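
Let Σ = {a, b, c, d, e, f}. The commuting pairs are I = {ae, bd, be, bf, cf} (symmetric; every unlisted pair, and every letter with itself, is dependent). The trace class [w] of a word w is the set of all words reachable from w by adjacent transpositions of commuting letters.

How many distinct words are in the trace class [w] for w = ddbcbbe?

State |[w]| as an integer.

0(d) covers ∅
1(d) covers 0:d
2(b) covers ∅
3(c) covers 1:d, 2:b
4(b) covers 3:c
5(b) covers 4:b
6(e) covers 3:c
floor of heap: 0:d, 2:b
completions by unplaced set U, small U first (add the entries for U minus each lowest piece of U):
  |U|=1: {5}:1  {6}:1
  |U|=2: {4,5}:1  {5,6}:2
  |U|=3: {4,5,6}:3
  |U|=4: {3,4,5,6}:3
  |U|=5: {1,3,4,5,6}:3  {2,3,4,5,6}:3
  start at 0(d): 6
  start at 2(b): 3
sum over floor = 9

9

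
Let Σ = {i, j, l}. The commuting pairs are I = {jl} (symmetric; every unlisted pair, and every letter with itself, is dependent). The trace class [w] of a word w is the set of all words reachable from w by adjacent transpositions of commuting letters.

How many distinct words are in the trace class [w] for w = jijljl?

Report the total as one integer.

6

drop 0:j onto floor
drop 1:i onto {0:j}
drop 2:j onto {1:i}
drop 3:l onto {1:i}
drop 4:j onto {2:j}
drop 5:l onto {3:l}
ground layer = {0:j}
drop-orders for the pieces not yet dropped (sum over which currently-grounded one goes next):
  1 to go: {4} 1  {5} 1
  2 to go: {2,4} 1  {3,5} 1  {4,5} 2
  3 to go: {2,4,5} 3  {3,4,5} 3
  4 to go: {2,3,4,5} 6
  if 0:j drops first: 6 orders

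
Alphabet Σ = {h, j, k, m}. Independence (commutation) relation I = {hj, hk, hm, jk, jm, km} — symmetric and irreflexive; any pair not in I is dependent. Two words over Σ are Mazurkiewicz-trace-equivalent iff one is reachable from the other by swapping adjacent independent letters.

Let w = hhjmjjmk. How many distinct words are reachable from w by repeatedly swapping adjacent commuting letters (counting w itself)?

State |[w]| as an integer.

piece 0:h — minimal
piece 1:h rests on {0:h}
piece 2:j — minimal
piece 3:m — minimal
piece 4:j rests on {2:j}
piece 5:j rests on {4:j}
piece 6:m rests on {3:m}
piece 7:k — minimal
minimal pieces: {0:h, 2:j, 3:m, 7:k}
ways to finish when only these pieces remain (= sum over removing one remaining piece with nothing left below it):
  1 left: {1}→1  {5}→1  {6}→1  {7}→1
  2 left: {0,1}→1  {1,5}→2  {1,6}→2  {1,7}→2  {3,6}→1  {4,5}→1  {5,6}→2  {5,7}→2  {6,7}→2
  3 left: {0,1,5}→3  {0,1,6}→3  {0,1,7}→3  {1,3,6}→3  {1,4,5}→3  {1,5,6}→6  {1,5,7}→6  {1,6,7}→6  {2,4,5}→1  {3,5,6}→3  {3,6,7}→3  {4,5,6}→3  {4,5,7}→3  {5,6,7}→6
  4 left: {0,1,3,6}→6  {0,1,4,5}→6  {0,1,5,6}→12  {0,1,5,7}→12  {0,1,6,7}→12  {1,2,4,5}→4  {1,3,5,6}→12  {1,3,6,7}→12  {1,4,5,6}→12  {1,4,5,7}→12  {1,5,6,7}→24  {2,4,5,6}→4  {2,4,5,7}→4  {3,4,5,6}→6  {3,5,6,7}→12  {4,5,6,7}→12
  5 left: {0,1,2,4,5}→10  {0,1,3,5,6}→30  {0,1,3,6,7}→30  {0,1,4,5,6}→30  {0,1,4,5,7}→30  {0,1,5,6,7}→60  {1,2,4,5,6}→20  {1,2,4,5,7}→20  {1,3,4,5,6}→30  {1,3,5,6,7}→60  {1,4,5,6,7}→60  {2,3,4,5,6}→10  {2,4,5,6,7}→20  {3,4,5,6,7}→30
  6 left: {0,1,2,4,5,6}→60  {0,1,2,4,5,7}→60  {0,1,3,4,5,6}→90  {0,1,3,5,6,7}→180  {0,1,4,5,6,7}→180  {1,2,3,4,5,6}→60  {1,2,4,5,6,7}→120  {1,3,4,5,6,7}→180  {2,3,4,5,6,7}→60
  placing 0:h first → 420 extensions
  placing 2:j first → 630 extensions
  placing 3:m first → 420 extensions
  placing 7:k first → 210 extensions
total linear extensions = 1680

1680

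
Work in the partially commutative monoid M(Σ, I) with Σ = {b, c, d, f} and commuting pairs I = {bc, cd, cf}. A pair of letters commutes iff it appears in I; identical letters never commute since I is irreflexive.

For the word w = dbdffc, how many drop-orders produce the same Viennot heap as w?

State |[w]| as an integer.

6

0(d) covers ∅
1(b) covers 0:d
2(d) covers 1:b
3(f) covers 2:d
4(f) covers 3:f
5(c) covers ∅
floor of heap: 0:d, 5:c
completions by unplaced set U, small U first (add the entries for U minus each lowest piece of U):
  |U|=1: {4}:1  {5}:1
  |U|=2: {3,4}:1  {4,5}:2
  |U|=3: {2,3,4}:1  {3,4,5}:3
  |U|=4: {1,2,3,4}:1  {2,3,4,5}:4
  start at 0(d): 5
  start at 5(c): 1
sum over floor = 6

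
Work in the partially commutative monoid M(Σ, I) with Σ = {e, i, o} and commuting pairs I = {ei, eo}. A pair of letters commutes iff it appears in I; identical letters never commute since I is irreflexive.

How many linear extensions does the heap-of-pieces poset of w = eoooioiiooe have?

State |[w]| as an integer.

#0=e has no predecessor
#1=o has no predecessor
#2=o depends on [1:o]
#3=o depends on [2:o]
#4=i depends on [3:o]
#5=o depends on [4:i]
#6=i depends on [5:o]
#7=i depends on [6:i]
#8=o depends on [7:i]
#9=o depends on [8:o]
#10=e depends on [0:e]
sources: [0:e, 1:o]
N(rest) = Σ N(rest − s) over sources s of rest; N(one piece) = 1:
  size 1 → [9]=1  [10]=1
  size 2 → [0,10]=1  [8,9]=1  [9,10]=2
  size 3 → [0,9,10]=3  [7,8,9]=1  [8,9,10]=3
  size 4 → [0,8,9,10]=6  [6,7,8,9]=1  [7,8,9,10]=4
  size 5 → [0,7,8,9,10]=10  [5,6,7,8,9]=1  [6,7,8,9,10]=5
  size 6 → [0,6,7,8,9,10]=15  [4,5,6,7,8,9]=1  [5,6,7,8,9,10]=6
  size 7 → [0,5,6,7,8,9,10]=21  [3,4,5,6,7,8,9]=1  [4,5,6,7,8,9,10]=7
  size 8 → [0,4,5,6,7,8,9,10]=28  [2,3,4,5,6,7,8,9]=1  [3,4,5,6,7,8,9,10]=8
  size 9 → [0,3,4,5,6,7,8,9,10]=36  [1,2,3,4,5,6,7,8,9]=1  [2,3,4,5,6,7,8,9,10]=9
  first=0(e) contributes 10
  first=1(o) contributes 45
|[w]| = 55

55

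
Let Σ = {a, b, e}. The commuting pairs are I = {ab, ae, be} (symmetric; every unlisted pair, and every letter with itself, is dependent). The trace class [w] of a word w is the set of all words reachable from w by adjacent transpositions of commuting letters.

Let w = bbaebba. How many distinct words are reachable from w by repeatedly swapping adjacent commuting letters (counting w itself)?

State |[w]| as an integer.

#0=b has no predecessor
#1=b depends on [0:b]
#2=a has no predecessor
#3=e has no predecessor
#4=b depends on [1:b]
#5=b depends on [4:b]
#6=a depends on [2:a]
sources: [0:b, 2:a, 3:e]
N(rest) = Σ N(rest − s) over sources s of rest; N(one piece) = 1:
  size 1 → [3]=1  [5]=1  [6]=1
  size 2 → [2,6]=1  [3,5]=2  [3,6]=2  [4,5]=1  [5,6]=2
  size 3 → [1,4,5]=1  [2,3,6]=3  [2,5,6]=3  [3,4,5]=3  [3,5,6]=6  [4,5,6]=3
  size 4 → [0,1,4,5]=1  [1,3,4,5]=4  [1,4,5,6]=4  [2,3,5,6]=12  [2,4,5,6]=6  [3,4,5,6]=12
  size 5 → [0,1,3,4,5]=5  [0,1,4,5,6]=5  [1,2,4,5,6]=10  [1,3,4,5,6]=20  [2,3,4,5,6]=30
  first=0(b) contributes 60
  first=2(a) contributes 30
  first=3(e) contributes 15
|[w]| = 105

105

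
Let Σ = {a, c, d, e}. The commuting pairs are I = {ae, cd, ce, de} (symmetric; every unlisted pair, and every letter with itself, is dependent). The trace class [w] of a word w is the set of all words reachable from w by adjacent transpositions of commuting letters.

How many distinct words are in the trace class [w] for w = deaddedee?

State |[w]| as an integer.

drop 0:d onto floor
drop 1:e onto floor
drop 2:a onto {0:d}
drop 3:d onto {2:a}
drop 4:d onto {3:d}
drop 5:e onto {1:e}
drop 6:d onto {4:d}
drop 7:e onto {5:e}
drop 8:e onto {7:e}
ground layer = {0:d, 1:e}
drop-orders for the pieces not yet dropped (sum over which currently-grounded one goes next):
  1 to go: {6} 1  {8} 1
  2 to go: {4,6} 1  {6,8} 2  {7,8} 1
  3 to go: {3,4,6} 1  {4,6,8} 3  {5,7,8} 1  {6,7,8} 3
  4 to go: {1,5,7,8} 1  {2,3,4,6} 1  {3,4,6,8} 4  {4,6,7,8} 6  {5,6,7,8} 4
  5 to go: {0,2,3,4,6} 1  {1,5,6,7,8} 5  {2,3,4,6,8} 5  {3,4,6,7,8} 10  {4,5,6,7,8} 10
  6 to go: {0,2,3,4,6,8} 6  {1,4,5,6,7,8} 15  {2,3,4,6,7,8} 15  {3,4,5,6,7,8} 20
  7 to go: {0,2,3,4,6,7,8} 21  {1,3,4,5,6,7,8} 35  {2,3,4,5,6,7,8} 35
  if 0:d drops first: 70 orders
  if 1:e drops first: 56 orders
heap linearizations: 126

126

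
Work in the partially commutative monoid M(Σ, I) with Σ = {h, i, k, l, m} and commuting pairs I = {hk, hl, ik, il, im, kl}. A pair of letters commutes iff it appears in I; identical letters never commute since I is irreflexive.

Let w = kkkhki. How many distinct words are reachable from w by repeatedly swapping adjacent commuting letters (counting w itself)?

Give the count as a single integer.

15

piece 0:k — minimal
piece 1:k rests on {0:k}
piece 2:k rests on {1:k}
piece 3:h — minimal
piece 4:k rests on {2:k}
piece 5:i rests on {3:h}
minimal pieces: {0:k, 3:h}
ways to finish when only these pieces remain (= sum over removing one remaining piece with nothing left below it):
  1 left: {4}→1  {5}→1
  2 left: {2,4}→1  {3,5}→1  {4,5}→2
  3 left: {1,2,4}→1  {2,4,5}→3  {3,4,5}→3
  4 left: {0,1,2,4}→1  {1,2,4,5}→4  {2,3,4,5}→6
  placing 0:k first → 10 extensions
  placing 3:h first → 5 extensions
total linear extensions = 15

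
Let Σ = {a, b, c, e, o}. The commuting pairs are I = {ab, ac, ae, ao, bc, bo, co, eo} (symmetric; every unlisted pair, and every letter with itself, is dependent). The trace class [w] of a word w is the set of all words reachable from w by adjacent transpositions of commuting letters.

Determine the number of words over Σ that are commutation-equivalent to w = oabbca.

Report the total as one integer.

180

drop 0:o onto floor
drop 1:a onto floor
drop 2:b onto floor
drop 3:b onto {2:b}
drop 4:c onto floor
drop 5:a onto {1:a}
ground layer = {0:o, 1:a, 2:b, 4:c}
drop-orders for the pieces not yet dropped (sum over which currently-grounded one goes next):
  1 to go: {0} 1  {3} 1  {4} 1  {5} 1
  2 to go: {0,3} 2  {0,4} 2  {0,5} 2  {1,5} 1  {2,3} 1  {3,4} 2  {3,5} 2  {4,5} 2
  3 to go: {0,1,5} 3  {0,2,3} 3  {0,3,4} 6  {0,3,5} 6  {0,4,5} 6  {1,3,5} 3  {1,4,5} 3  {2,3,4} 3  {2,3,5} 3  {3,4,5} 6
  4 to go: {0,1,3,5} 12  {0,1,4,5} 12  {0,2,3,4} 12  {0,2,3,5} 12  {0,3,4,5} 24  {1,2,3,5} 6  {1,3,4,5} 12  {2,3,4,5} 12
  if 0:o drops first: 30 orders
  if 1:a drops first: 60 orders
  if 2:b drops first: 60 orders
  if 4:c drops first: 30 orders
heap linearizations: 180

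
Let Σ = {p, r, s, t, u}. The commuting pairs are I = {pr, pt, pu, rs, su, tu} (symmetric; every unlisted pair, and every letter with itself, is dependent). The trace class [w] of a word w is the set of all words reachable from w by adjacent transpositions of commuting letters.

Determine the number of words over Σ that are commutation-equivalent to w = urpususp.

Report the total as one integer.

70

#0=u has no predecessor
#1=r depends on [0:u]
#2=p has no predecessor
#3=u depends on [1:r]
#4=s depends on [2:p]
#5=u depends on [3:u]
#6=s depends on [4:s]
#7=p depends on [6:s]
sources: [0:u, 2:p]
N(rest) = Σ N(rest − s) over sources s of rest; N(one piece) = 1:
  size 1 → [5]=1  [7]=1
  size 2 → [3,5]=1  [5,7]=2  [6,7]=1
  size 3 → [1,3,5]=1  [3,5,7]=3  [4,6,7]=1  [5,6,7]=3
  size 4 → [0,1,3,5]=1  [1,3,5,7]=4  [2,4,6,7]=1  [3,5,6,7]=6  [4,5,6,7]=4
  size 5 → [0,1,3,5,7]=5  [1,3,5,6,7]=10  [2,4,5,6,7]=5  [3,4,5,6,7]=10
  size 6 → [0,1,3,5,6,7]=15  [1,3,4,5,6,7]=20  [2,3,4,5,6,7]=15
  first=0(u) contributes 35
  first=2(p) contributes 35
|[w]| = 70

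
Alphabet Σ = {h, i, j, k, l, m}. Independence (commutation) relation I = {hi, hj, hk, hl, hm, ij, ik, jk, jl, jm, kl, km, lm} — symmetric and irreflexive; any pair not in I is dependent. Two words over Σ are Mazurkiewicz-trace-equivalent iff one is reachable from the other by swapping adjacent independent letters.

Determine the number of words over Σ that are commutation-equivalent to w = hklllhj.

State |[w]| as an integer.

0(h) covers ∅
1(k) covers ∅
2(l) covers ∅
3(l) covers 2:l
4(l) covers 3:l
5(h) covers 0:h
6(j) covers ∅
floor of heap: 0:h, 1:k, 2:l, 6:j
completions by unplaced set U, small U first (add the entries for U minus each lowest piece of U):
  |U|=1: {1}:1  {4}:1  {5}:1  {6}:1
  |U|=2: {0,5}:1  {1,4}:2  {1,5}:2  {1,6}:2  {3,4}:1  {4,5}:2  {4,6}:2  {5,6}:2
  |U|=3: {0,1,5}:3  {0,4,5}:3  {0,5,6}:3  {1,3,4}:3  {1,4,5}:6  {1,4,6}:6  {1,5,6}:6  {2,3,4}:1  {3,4,5}:3  {3,4,6}:3  {4,5,6}:6
  |U|=4: {0,1,4,5}:12  {0,1,5,6}:12  {0,3,4,5}:6  {0,4,5,6}:12  {1,2,3,4}:4  {1,3,4,5}:12  {1,3,4,6}:12  {1,4,5,6}:24  {2,3,4,5}:4  {2,3,4,6}:4  {3,4,5,6}:12
  |U|=5: {0,1,3,4,5}:30  {0,1,4,5,6}:60  {0,2,3,4,5}:10  {0,3,4,5,6}:30  {1,2,3,4,5}:20  {1,2,3,4,6}:20  {1,3,4,5,6}:60  {2,3,4,5,6}:20
  start at 0(h): 120
  start at 1(k): 60
  start at 2(l): 180
  start at 6(j): 60
sum over floor = 420

420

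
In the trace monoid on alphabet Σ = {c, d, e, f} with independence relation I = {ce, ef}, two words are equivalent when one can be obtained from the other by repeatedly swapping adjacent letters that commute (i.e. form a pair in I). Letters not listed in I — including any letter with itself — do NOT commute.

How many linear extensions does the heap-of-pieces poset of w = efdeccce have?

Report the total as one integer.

20

0(e) covers ∅
1(f) covers ∅
2(d) covers 0:e, 1:f
3(e) covers 2:d
4(c) covers 2:d
5(c) covers 4:c
6(c) covers 5:c
7(e) covers 3:e
floor of heap: 0:e, 1:f
completions by unplaced set U, small U first (add the entries for U minus each lowest piece of U):
  |U|=1: {6}:1  {7}:1
  |U|=2: {3,7}:1  {5,6}:1  {6,7}:2
  |U|=3: {3,6,7}:3  {4,5,6}:1  {5,6,7}:3
  |U|=4: {3,5,6,7}:6  {4,5,6,7}:4
  |U|=5: {3,4,5,6,7}:10
  |U|=6: {2,3,4,5,6,7}:10
  start at 0(e): 10
  start at 1(f): 10
sum over floor = 20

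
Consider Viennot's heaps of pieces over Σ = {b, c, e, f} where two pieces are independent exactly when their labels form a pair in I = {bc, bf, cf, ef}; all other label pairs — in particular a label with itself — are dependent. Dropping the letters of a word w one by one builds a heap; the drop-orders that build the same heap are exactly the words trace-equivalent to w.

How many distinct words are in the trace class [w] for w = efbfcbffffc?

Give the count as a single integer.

drop 0:e onto floor
drop 1:f onto floor
drop 2:b onto {0:e}
drop 3:f onto {1:f}
drop 4:c onto {0:e}
drop 5:b onto {2:b}
drop 6:f onto {3:f}
drop 7:f onto {6:f}
drop 8:f onto {7:f}
drop 9:f onto {8:f}
drop 10:c onto {4:c}
ground layer = {0:e, 1:f}
drop-orders for the pieces not yet dropped (sum over which currently-grounded one goes next):
  1 to go: {5} 1  {9} 1  {10} 1
  2 to go: {2,5} 1  {4,10} 1  {5,9} 2  {5,10} 2  {8,9} 1  {9,10} 2
  3 to go: {2,5,9} 3  {2,5,10} 3  {4,5,10} 3  {4,9,10} 3  {5,8,9} 3  {5,9,10} 6  {7,8,9} 1  {8,9,10} 3
  4 to go: {2,4,5,10} 6  {2,5,8,9} 6  {2,5,9,10} 12  {4,5,9,10} 12  {4,8,9,10} 6  {5,7,8,9} 4  {5,8,9,10} 12  {6,7,8,9} 1  {7,8,9,10} 4
  5 to go: {0,2,4,5,10} 6  {2,4,5,9,10} 30  {2,5,7,8,9} 10  {2,5,8,9,10} 30  {3,6,7,8,9} 1  {4,5,8,9,10} 30  {4,7,8,9,10} 10  {5,6,7,8,9} 5  {5,7,8,9,10} 20  {6,7,8,9,10} 5
  6 to go: {0,2,4,5,9,10} 36  {1,3,6,7,8,9} 1  {2,4,5,8,9,10} 90  {2,5,6,7,8,9} 15  {2,5,7,8,9,10} 60  {3,5,6,7,8,9} 6  {3,6,7,8,9,10} 6  {4,5,7,8,9,10} 60  {4,6,7,8,9,10} 15  {5,6,7,8,9,10} 30
  7 to go: {0,2,4,5,8,9,10} 126  {1,3,5,6,7,8,9} 7  {1,3,6,7,8,9,10} 7  {2,3,5,6,7,8,9} 21  {2,4,5,7,8,9,10} 210  {2,5,6,7,8,9,10} 105  {3,4,6,7,8,9,10} 21  {3,5,6,7,8,9,10} 42  {4,5,6,7,8,9,10} 105
  8 to go: {0,2,4,5,7,8,9,10} 336  {1,2,3,5,6,7,8,9} 28  {1,3,4,6,7,8,9,10} 28  {1,3,5,6,7,8,9,10} 56  {2,3,5,6,7,8,9,10} 168  {2,4,5,6,7,8,9,10} 420  {3,4,5,6,7,8,9,10} 168
  9 to go: {0,2,4,5,6,7,8,9,10} 756  {1,2,3,5,6,7,8,9,10} 252  {1,3,4,5,6,7,8,9,10} 252  {2,3,4,5,6,7,8,9,10} 756
  if 0:e drops first: 1260 orders
  if 1:f drops first: 1512 orders
heap linearizations: 2772

2772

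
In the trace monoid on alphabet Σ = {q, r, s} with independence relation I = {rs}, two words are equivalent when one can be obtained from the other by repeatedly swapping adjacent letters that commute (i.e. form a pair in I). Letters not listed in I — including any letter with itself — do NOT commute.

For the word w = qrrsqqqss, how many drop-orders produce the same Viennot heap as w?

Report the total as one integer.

3

drop 0:q onto floor
drop 1:r onto {0:q}
drop 2:r onto {1:r}
drop 3:s onto {0:q}
drop 4:q onto {2:r, 3:s}
drop 5:q onto {4:q}
drop 6:q onto {5:q}
drop 7:s onto {6:q}
drop 8:s onto {7:s}
ground layer = {0:q}
drop-orders for the pieces not yet dropped (sum over which currently-grounded one goes next):
  1 to go: {8} 1
  2 to go: {7,8} 1
  3 to go: {6,7,8} 1
  4 to go: {5,6,7,8} 1
  5 to go: {4,5,6,7,8} 1
  6 to go: {2,4,5,6,7,8} 1  {3,4,5,6,7,8} 1
  7 to go: {1,2,4,5,6,7,8} 1  {2,3,4,5,6,7,8} 2
  if 0:q drops first: 3 orders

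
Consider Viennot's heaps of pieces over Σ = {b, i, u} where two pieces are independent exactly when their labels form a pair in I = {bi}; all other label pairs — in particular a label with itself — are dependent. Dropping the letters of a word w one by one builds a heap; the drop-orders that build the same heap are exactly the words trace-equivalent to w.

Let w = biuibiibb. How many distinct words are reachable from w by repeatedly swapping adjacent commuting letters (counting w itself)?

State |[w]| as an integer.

40

0(b) covers ∅
1(i) covers ∅
2(u) covers 0:b, 1:i
3(i) covers 2:u
4(b) covers 2:u
5(i) covers 3:i
6(i) covers 5:i
7(b) covers 4:b
8(b) covers 7:b
floor of heap: 0:b, 1:i
completions by unplaced set U, small U first (add the entries for U minus each lowest piece of U):
  |U|=1: {6}:1  {8}:1
  |U|=2: {5,6}:1  {6,8}:2  {7,8}:1
  |U|=3: {3,5,6}:1  {4,7,8}:1  {5,6,8}:3  {6,7,8}:3
  |U|=4: {3,5,6,8}:4  {4,6,7,8}:4  {5,6,7,8}:6
  |U|=5: {3,5,6,7,8}:10  {4,5,6,7,8}:10
  |U|=6: {3,4,5,6,7,8}:20
  |U|=7: {2,3,4,5,6,7,8}:20
  start at 0(b): 20
  start at 1(i): 20
sum over floor = 40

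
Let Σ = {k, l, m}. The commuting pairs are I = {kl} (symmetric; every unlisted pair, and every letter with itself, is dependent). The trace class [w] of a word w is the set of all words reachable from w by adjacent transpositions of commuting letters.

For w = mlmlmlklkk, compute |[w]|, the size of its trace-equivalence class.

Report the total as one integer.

drop 0:m onto floor
drop 1:l onto {0:m}
drop 2:m onto {1:l}
drop 3:l onto {2:m}
drop 4:m onto {3:l}
drop 5:l onto {4:m}
drop 6:k onto {4:m}
drop 7:l onto {5:l}
drop 8:k onto {6:k}
drop 9:k onto {8:k}
ground layer = {0:m}
drop-orders for the pieces not yet dropped (sum over which currently-grounded one goes next):
  1 to go: {7} 1  {9} 1
  2 to go: {5,7} 1  {7,9} 2  {8,9} 1
  3 to go: {5,7,9} 3  {6,8,9} 1  {7,8,9} 3
  4 to go: {5,7,8,9} 6  {6,7,8,9} 4
  5 to go: {5,6,7,8,9} 10
  6 to go: {4,5,6,7,8,9} 10
  7 to go: {3,4,5,6,7,8,9} 10
  8 to go: {2,3,4,5,6,7,8,9} 10
  if 0:m drops first: 10 orders

10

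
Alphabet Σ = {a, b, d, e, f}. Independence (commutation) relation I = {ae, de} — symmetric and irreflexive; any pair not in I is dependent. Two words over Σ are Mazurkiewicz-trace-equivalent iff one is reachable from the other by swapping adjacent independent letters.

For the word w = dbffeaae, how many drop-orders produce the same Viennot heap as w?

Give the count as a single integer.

0(d) covers ∅
1(b) covers 0:d
2(f) covers 1:b
3(f) covers 2:f
4(e) covers 3:f
5(a) covers 3:f
6(a) covers 5:a
7(e) covers 4:e
floor of heap: 0:d
completions by unplaced set U, small U first (add the entries for U minus each lowest piece of U):
  |U|=1: {6}:1  {7}:1
  |U|=2: {4,7}:1  {5,6}:1  {6,7}:2
  |U|=3: {4,6,7}:3  {5,6,7}:3
  |U|=4: {4,5,6,7}:6
  |U|=5: {3,4,5,6,7}:6
  |U|=6: {2,3,4,5,6,7}:6
  start at 0(d): 6

6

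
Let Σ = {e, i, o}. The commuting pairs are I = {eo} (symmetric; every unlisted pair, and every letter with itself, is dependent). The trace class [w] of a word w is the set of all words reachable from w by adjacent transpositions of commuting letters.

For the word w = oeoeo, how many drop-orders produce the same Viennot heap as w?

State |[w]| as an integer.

10

#0=o has no predecessor
#1=e has no predecessor
#2=o depends on [0:o]
#3=e depends on [1:e]
#4=o depends on [2:o]
sources: [0:o, 1:e]
N(rest) = Σ N(rest − s) over sources s of rest; N(one piece) = 1:
  size 1 → [3]=1  [4]=1
  size 2 → [1,3]=1  [2,4]=1  [3,4]=2
  size 3 → [0,2,4]=1  [1,3,4]=3  [2,3,4]=3
  first=0(o) contributes 6
  first=1(e) contributes 4
|[w]| = 10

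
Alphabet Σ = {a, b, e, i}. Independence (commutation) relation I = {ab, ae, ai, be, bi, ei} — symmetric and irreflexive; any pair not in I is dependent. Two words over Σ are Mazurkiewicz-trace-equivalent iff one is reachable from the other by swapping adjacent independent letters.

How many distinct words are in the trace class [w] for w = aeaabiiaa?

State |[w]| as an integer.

piece 0:a — minimal
piece 1:e — minimal
piece 2:a rests on {0:a}
piece 3:a rests on {2:a}
piece 4:b — minimal
piece 5:i — minimal
piece 6:i rests on {5:i}
piece 7:a rests on {3:a}
piece 8:a rests on {7:a}
minimal pieces: {0:a, 1:e, 4:b, 5:i}
ways to finish when only these pieces remain (= sum over removing one remaining piece with nothing left below it):
  1 left: {1}→1  {4}→1  {6}→1  {8}→1
  2 left: {1,4}→2  {1,6}→2  {1,8}→2  {4,6}→2  {4,8}→2  {5,6}→1  {6,8}→2  {7,8}→1
  3 left: {1,4,6}→6  {1,4,8}→6  {1,5,6}→3  {1,6,8}→6  {1,7,8}→3  {3,7,8}→1  {4,5,6}→3  {4,6,8}→6  {4,7,8}→3  {5,6,8}→3  {6,7,8}→3
  4 left: {1,3,7,8}→4  {1,4,5,6}→12  {1,4,6,8}→24  {1,4,7,8}→12  {1,5,6,8}→12  {1,6,7,8}→12  {2,3,7,8}→1  {3,4,7,8}→4  {3,6,7,8}→4  {4,5,6,8}→12  {4,6,7,8}→12  {5,6,7,8}→6
  5 left: {0,2,3,7,8}→1  {1,2,3,7,8}→5  {1,3,4,7,8}→20  {1,3,6,7,8}→20  {1,4,5,6,8}→60  {1,4,6,7,8}→60  {1,5,6,7,8}→30  {2,3,4,7,8}→5  {2,3,6,7,8}→5  {3,4,6,7,8}→20  {3,5,6,7,8}→10  {4,5,6,7,8}→30
  6 left: {0,1,2,3,7,8}→6  {0,2,3,4,7,8}→6  {0,2,3,6,7,8}→6  {1,2,3,4,7,8}→30  {1,2,3,6,7,8}→30  {1,3,4,6,7,8}→120  {1,3,5,6,7,8}→60  {1,4,5,6,7,8}→180  {2,3,4,6,7,8}→30  {2,3,5,6,7,8}→15  {3,4,5,6,7,8}→60
  7 left: {0,1,2,3,4,7,8}→42  {0,1,2,3,6,7,8}→42  {0,2,3,4,6,7,8}→42  {0,2,3,5,6,7,8}→21  {1,2,3,4,6,7,8}→210  {1,2,3,5,6,7,8}→105  {1,3,4,5,6,7,8}→420  {2,3,4,5,6,7,8}→105
  placing 0:a first → 840 extensions
  placing 1:e first → 168 extensions
  placing 4:b first → 168 extensions
  placing 5:i first → 336 extensions
total linear extensions = 1512

1512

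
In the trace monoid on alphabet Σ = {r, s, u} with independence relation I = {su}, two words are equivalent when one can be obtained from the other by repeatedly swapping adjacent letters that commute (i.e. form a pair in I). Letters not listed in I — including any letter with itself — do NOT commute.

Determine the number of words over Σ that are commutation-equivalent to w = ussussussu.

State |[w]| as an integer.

210

0(u) covers ∅
1(s) covers ∅
2(s) covers 1:s
3(u) covers 0:u
4(s) covers 2:s
5(s) covers 4:s
6(u) covers 3:u
7(s) covers 5:s
8(s) covers 7:s
9(u) covers 6:u
floor of heap: 0:u, 1:s
completions by unplaced set U, small U first (add the entries for U minus each lowest piece of U):
  |U|=1: {8}:1  {9}:1
  |U|=2: {6,9}:1  {7,8}:1  {8,9}:2
  |U|=3: {3,6,9}:1  {5,7,8}:1  {6,8,9}:3  {7,8,9}:3
  |U|=4: {0,3,6,9}:1  {3,6,8,9}:4  {4,5,7,8}:1  {5,7,8,9}:4  {6,7,8,9}:6
  |U|=5: {0,3,6,8,9}:5  {2,4,5,7,8}:1  {3,6,7,8,9}:10  {4,5,7,8,9}:5  {5,6,7,8,9}:10
  |U|=6: {0,3,6,7,8,9}:15  {1,2,4,5,7,8}:1  {2,4,5,7,8,9}:6  {3,5,6,7,8,9}:20  {4,5,6,7,8,9}:15
  |U|=7: {0,3,5,6,7,8,9}:35  {1,2,4,5,7,8,9}:7  {2,4,5,6,7,8,9}:21  {3,4,5,6,7,8,9}:35
  |U|=8: {0,3,4,5,6,7,8,9}:70  {1,2,4,5,6,7,8,9}:28  {2,3,4,5,6,7,8,9}:56
  start at 0(u): 84
  start at 1(s): 126
sum over floor = 210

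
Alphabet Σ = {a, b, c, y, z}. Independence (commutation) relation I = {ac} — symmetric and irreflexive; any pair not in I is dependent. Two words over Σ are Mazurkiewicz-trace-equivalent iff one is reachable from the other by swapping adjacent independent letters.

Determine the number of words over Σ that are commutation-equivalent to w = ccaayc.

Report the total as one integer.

0(c) covers ∅
1(c) covers 0:c
2(a) covers ∅
3(a) covers 2:a
4(y) covers 1:c, 3:a
5(c) covers 4:y
floor of heap: 0:c, 2:a
completions by unplaced set U, small U first (add the entries for U minus each lowest piece of U):
  |U|=1: {5}:1
  |U|=2: {4,5}:1
  |U|=3: {1,4,5}:1  {3,4,5}:1
  |U|=4: {0,1,4,5}:1  {1,3,4,5}:2  {2,3,4,5}:1
  start at 0(c): 3
  start at 2(a): 3
sum over floor = 6

6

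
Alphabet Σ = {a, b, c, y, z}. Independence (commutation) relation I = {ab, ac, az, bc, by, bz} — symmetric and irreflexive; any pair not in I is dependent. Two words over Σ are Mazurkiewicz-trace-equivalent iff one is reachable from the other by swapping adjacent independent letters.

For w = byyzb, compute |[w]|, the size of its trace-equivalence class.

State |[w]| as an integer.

piece 0:b — minimal
piece 1:y — minimal
piece 2:y rests on {1:y}
piece 3:z rests on {2:y}
piece 4:b rests on {0:b}
minimal pieces: {0:b, 1:y}
ways to finish when only these pieces remain (= sum over removing one remaining piece with nothing left below it):
  1 left: {3}→1  {4}→1
  2 left: {0,4}→1  {2,3}→1  {3,4}→2
  3 left: {0,3,4}→3  {1,2,3}→1  {2,3,4}→3
  placing 0:b first → 4 extensions
  placing 1:y first → 6 extensions
total linear extensions = 10

10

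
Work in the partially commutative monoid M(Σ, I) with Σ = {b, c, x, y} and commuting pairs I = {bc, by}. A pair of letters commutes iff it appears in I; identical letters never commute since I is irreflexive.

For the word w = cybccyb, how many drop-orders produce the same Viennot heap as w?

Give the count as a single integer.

21

0(c) covers ∅
1(y) covers 0:c
2(b) covers ∅
3(c) covers 1:y
4(c) covers 3:c
5(y) covers 4:c
6(b) covers 2:b
floor of heap: 0:c, 2:b
completions by unplaced set U, small U first (add the entries for U minus each lowest piece of U):
  |U|=1: {5}:1  {6}:1
  |U|=2: {2,6}:1  {4,5}:1  {5,6}:2
  |U|=3: {2,5,6}:3  {3,4,5}:1  {4,5,6}:3
  |U|=4: {1,3,4,5}:1  {2,4,5,6}:6  {3,4,5,6}:4
  |U|=5: {0,1,3,4,5}:1  {1,3,4,5,6}:5  {2,3,4,5,6}:10
  start at 0(c): 15
  start at 2(b): 6
sum over floor = 21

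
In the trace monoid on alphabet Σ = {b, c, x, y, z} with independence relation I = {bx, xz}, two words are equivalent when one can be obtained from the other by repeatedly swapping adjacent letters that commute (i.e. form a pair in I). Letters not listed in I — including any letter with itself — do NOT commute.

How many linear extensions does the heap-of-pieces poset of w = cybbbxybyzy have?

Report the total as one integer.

4

piece 0:c — minimal
piece 1:y rests on {0:c}
piece 2:b rests on {1:y}
piece 3:b rests on {2:b}
piece 4:b rests on {3:b}
piece 5:x rests on {1:y}
piece 6:y rests on {4:b, 5:x}
piece 7:b rests on {6:y}
piece 8:y rests on {7:b}
piece 9:z rests on {8:y}
piece 10:y rests on {9:z}
minimal pieces: {0:c}
ways to finish when only these pieces remain (= sum over removing one remaining piece with nothing left below it):
  1 left: {10}→1
  2 left: {9,10}→1
  3 left: {8,9,10}→1
  4 left: {7,8,9,10}→1
  5 left: {6,7,8,9,10}→1
  6 left: {4,6,7,8,9,10}→1  {5,6,7,8,9,10}→1
  7 left: {3,4,6,7,8,9,10}→1  {4,5,6,7,8,9,10}→2
  8 left: {2,3,4,6,7,8,9,10}→1  {3,4,5,6,7,8,9,10}→3
  9 left: {2,3,4,5,6,7,8,9,10}→4
  placing 0:c first → 4 extensions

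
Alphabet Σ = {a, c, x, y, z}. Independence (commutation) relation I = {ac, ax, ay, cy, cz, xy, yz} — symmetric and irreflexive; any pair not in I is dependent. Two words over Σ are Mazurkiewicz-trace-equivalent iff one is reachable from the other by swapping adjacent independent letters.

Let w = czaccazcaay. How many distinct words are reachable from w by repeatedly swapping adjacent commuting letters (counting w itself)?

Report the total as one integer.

0(c) covers ∅
1(z) covers ∅
2(a) covers 1:z
3(c) covers 0:c
4(c) covers 3:c
5(a) covers 2:a
6(z) covers 5:a
7(c) covers 4:c
8(a) covers 6:z
9(a) covers 8:a
10(y) covers ∅
floor of heap: 0:c, 1:z, 10:y
completions by unplaced set U, small U first (add the entries for U minus each lowest piece of U):
  |U|=1: {7}:1  {9}:1  {10}:1
  |U|=2: {4,7}:1  {7,9}:2  {7,10}:2  {8,9}:1  {9,10}:2
  |U|=3: {3,4,7}:1  {4,7,9}:3  {4,7,10}:3  {6,8,9}:1  {7,8,9}:3  {7,9,10}:6  {8,9,10}:3
  |U|=4: {0,3,4,7}:1  {3,4,7,9}:4  {3,4,7,10}:4  {4,7,8,9}:6  {4,7,9,10}:12  {5,6,8,9}:1  {6,7,8,9}:4  {6,8,9,10}:4  {7,8,9,10}:12
  |U|=5: {0,3,4,7,9}:5  {0,3,4,7,10}:5  {2,5,6,8,9}:1  {3,4,7,8,9}:10  {3,4,7,9,10}:20  {4,6,7,8,9}:10  {4,7,8,9,10}:30  {5,6,7,8,9}:5  {5,6,8,9,10}:5  {6,7,8,9,10}:20
  |U|=6: {0,3,4,7,8,9}:15  {0,3,4,7,9,10}:30  {1,2,5,6,8,9}:1  {2,5,6,7,8,9}:6  {2,5,6,8,9,10}:6  {3,4,6,7,8,9}:20  {3,4,7,8,9,10}:60  {4,5,6,7,8,9}:15  {4,6,7,8,9,10}:60  {5,6,7,8,9,10}:30
  |U|=7: {0,3,4,6,7,8,9}:35  {0,3,4,7,8,9,10}:105  {1,2,5,6,7,8,9}:7  {1,2,5,6,8,9,10}:7  {2,4,5,6,7,8,9}:21  {2,5,6,7,8,9,10}:42  {3,4,5,6,7,8,9}:35  {3,4,6,7,8,9,10}:140  {4,5,6,7,8,9,10}:105
  |U|=8: {0,3,4,5,6,7,8,9}:70  {0,3,4,6,7,8,9,10}:280  {1,2,4,5,6,7,8,9}:28  {1,2,5,6,7,8,9,10}:56  {2,3,4,5,6,7,8,9}:56  {2,4,5,6,7,8,9,10}:168  {3,4,5,6,7,8,9,10}:280
  |U|=9: {0,2,3,4,5,6,7,8,9}:126  {0,3,4,5,6,7,8,9,10}:630  {1,2,3,4,5,6,7,8,9}:84  {1,2,4,5,6,7,8,9,10}:252  {2,3,4,5,6,7,8,9,10}:504
  start at 0(c): 840
  start at 1(z): 1260
  start at 10(y): 210
sum over floor = 2310

2310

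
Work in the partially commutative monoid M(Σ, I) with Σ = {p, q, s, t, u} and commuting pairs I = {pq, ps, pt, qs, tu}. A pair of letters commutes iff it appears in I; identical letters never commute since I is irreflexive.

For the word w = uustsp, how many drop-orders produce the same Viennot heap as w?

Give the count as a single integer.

0(u) covers ∅
1(u) covers 0:u
2(s) covers 1:u
3(t) covers 2:s
4(s) covers 3:t
5(p) covers 1:u
floor of heap: 0:u
completions by unplaced set U, small U first (add the entries for U minus each lowest piece of U):
  |U|=1: {4}:1  {5}:1
  |U|=2: {3,4}:1  {4,5}:2
  |U|=3: {2,3,4}:1  {3,4,5}:3
  |U|=4: {2,3,4,5}:4
  start at 0(u): 4

4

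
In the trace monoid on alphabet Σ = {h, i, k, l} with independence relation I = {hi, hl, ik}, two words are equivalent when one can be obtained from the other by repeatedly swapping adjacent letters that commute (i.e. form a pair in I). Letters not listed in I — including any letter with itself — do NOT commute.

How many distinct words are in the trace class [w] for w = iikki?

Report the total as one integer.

10

#0=i has no predecessor
#1=i depends on [0:i]
#2=k has no predecessor
#3=k depends on [2:k]
#4=i depends on [1:i]
sources: [0:i, 2:k]
N(rest) = Σ N(rest − s) over sources s of rest; N(one piece) = 1:
  size 1 → [3]=1  [4]=1
  size 2 → [1,4]=1  [2,3]=1  [3,4]=2
  size 3 → [0,1,4]=1  [1,3,4]=3  [2,3,4]=3
  first=0(i) contributes 6
  first=2(k) contributes 4
|[w]| = 10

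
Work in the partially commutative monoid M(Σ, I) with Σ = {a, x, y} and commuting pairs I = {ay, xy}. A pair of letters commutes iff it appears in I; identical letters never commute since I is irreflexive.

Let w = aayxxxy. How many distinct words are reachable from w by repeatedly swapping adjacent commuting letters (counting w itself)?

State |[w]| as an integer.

0(a) covers ∅
1(a) covers 0:a
2(y) covers ∅
3(x) covers 1:a
4(x) covers 3:x
5(x) covers 4:x
6(y) covers 2:y
floor of heap: 0:a, 2:y
completions by unplaced set U, small U first (add the entries for U minus each lowest piece of U):
  |U|=1: {5}:1  {6}:1
  |U|=2: {2,6}:1  {4,5}:1  {5,6}:2
  |U|=3: {2,5,6}:3  {3,4,5}:1  {4,5,6}:3
  |U|=4: {1,3,4,5}:1  {2,4,5,6}:6  {3,4,5,6}:4
  |U|=5: {0,1,3,4,5}:1  {1,3,4,5,6}:5  {2,3,4,5,6}:10
  start at 0(a): 15
  start at 2(y): 6
sum over floor = 21

21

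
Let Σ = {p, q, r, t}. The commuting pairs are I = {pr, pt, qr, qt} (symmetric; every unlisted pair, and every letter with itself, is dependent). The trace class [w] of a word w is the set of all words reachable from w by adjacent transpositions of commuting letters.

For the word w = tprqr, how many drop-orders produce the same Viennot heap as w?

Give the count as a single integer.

10

piece 0:t — minimal
piece 1:p — minimal
piece 2:r rests on {0:t}
piece 3:q rests on {1:p}
piece 4:r rests on {2:r}
minimal pieces: {0:t, 1:p}
ways to finish when only these pieces remain (= sum over removing one remaining piece with nothing left below it):
  1 left: {3}→1  {4}→1
  2 left: {1,3}→1  {2,4}→1  {3,4}→2
  3 left: {0,2,4}→1  {1,3,4}→3  {2,3,4}→3
  placing 0:t first → 6 extensions
  placing 1:p first → 4 extensions
total linear extensions = 10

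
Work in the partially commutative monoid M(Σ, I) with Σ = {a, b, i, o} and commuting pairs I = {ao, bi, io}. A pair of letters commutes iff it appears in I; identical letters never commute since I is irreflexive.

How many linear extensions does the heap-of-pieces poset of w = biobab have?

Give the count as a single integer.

4

drop 0:b onto floor
drop 1:i onto floor
drop 2:o onto {0:b}
drop 3:b onto {2:o}
drop 4:a onto {1:i, 3:b}
drop 5:b onto {4:a}
ground layer = {0:b, 1:i}
drop-orders for the pieces not yet dropped (sum over which currently-grounded one goes next):
  1 to go: {5} 1
  2 to go: {4,5} 1
  3 to go: {1,4,5} 1  {3,4,5} 1
  4 to go: {1,3,4,5} 2  {2,3,4,5} 1
  if 0:b drops first: 3 orders
  if 1:i drops first: 1 orders
heap linearizations: 4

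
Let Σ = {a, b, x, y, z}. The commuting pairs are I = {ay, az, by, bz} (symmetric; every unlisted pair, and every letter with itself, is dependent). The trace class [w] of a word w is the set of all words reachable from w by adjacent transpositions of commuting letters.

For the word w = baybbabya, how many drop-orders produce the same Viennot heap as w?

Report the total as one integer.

0(b) covers ∅
1(a) covers 0:b
2(y) covers ∅
3(b) covers 1:a
4(b) covers 3:b
5(a) covers 4:b
6(b) covers 5:a
7(y) covers 2:y
8(a) covers 6:b
floor of heap: 0:b, 2:y
completions by unplaced set U, small U first (add the entries for U minus each lowest piece of U):
  |U|=1: {7}:1  {8}:1
  |U|=2: {2,7}:1  {6,8}:1  {7,8}:2
  |U|=3: {2,7,8}:3  {5,6,8}:1  {6,7,8}:3
  |U|=4: {2,6,7,8}:6  {4,5,6,8}:1  {5,6,7,8}:4
  |U|=5: {2,5,6,7,8}:10  {3,4,5,6,8}:1  {4,5,6,7,8}:5
  |U|=6: {1,3,4,5,6,8}:1  {2,4,5,6,7,8}:15  {3,4,5,6,7,8}:6
  |U|=7: {0,1,3,4,5,6,8}:1  {1,3,4,5,6,7,8}:7  {2,3,4,5,6,7,8}:21
  start at 0(b): 28
  start at 2(y): 8
sum over floor = 36

36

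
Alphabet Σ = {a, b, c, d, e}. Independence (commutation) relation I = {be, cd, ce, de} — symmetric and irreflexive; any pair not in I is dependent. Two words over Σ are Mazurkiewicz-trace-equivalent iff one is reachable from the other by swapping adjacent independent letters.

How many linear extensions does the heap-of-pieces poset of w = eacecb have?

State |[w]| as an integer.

4

drop 0:e onto floor
drop 1:a onto {0:e}
drop 2:c onto {1:a}
drop 3:e onto {1:a}
drop 4:c onto {2:c}
drop 5:b onto {4:c}
ground layer = {0:e}
drop-orders for the pieces not yet dropped (sum over which currently-grounded one goes next):
  1 to go: {3} 1  {5} 1
  2 to go: {3,5} 2  {4,5} 1
  3 to go: {2,4,5} 1  {3,4,5} 3
  4 to go: {2,3,4,5} 4
  if 0:e drops first: 4 orders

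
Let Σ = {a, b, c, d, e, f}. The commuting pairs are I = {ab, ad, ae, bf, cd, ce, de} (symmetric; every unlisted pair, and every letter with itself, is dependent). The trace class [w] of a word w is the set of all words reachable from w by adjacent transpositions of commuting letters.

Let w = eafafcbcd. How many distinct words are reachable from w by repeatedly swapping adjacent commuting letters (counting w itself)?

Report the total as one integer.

4

0(e) covers ∅
1(a) covers ∅
2(f) covers 0:e, 1:a
3(a) covers 2:f
4(f) covers 3:a
5(c) covers 4:f
6(b) covers 5:c
7(c) covers 6:b
8(d) covers 6:b
floor of heap: 0:e, 1:a
completions by unplaced set U, small U first (add the entries for U minus each lowest piece of U):
  |U|=1: {7}:1  {8}:1
  |U|=2: {7,8}:2
  |U|=3: {6,7,8}:2
  |U|=4: {5,6,7,8}:2
  |U|=5: {4,5,6,7,8}:2
  |U|=6: {3,4,5,6,7,8}:2
  |U|=7: {2,3,4,5,6,7,8}:2
  start at 0(e): 2
  start at 1(a): 2
sum over floor = 4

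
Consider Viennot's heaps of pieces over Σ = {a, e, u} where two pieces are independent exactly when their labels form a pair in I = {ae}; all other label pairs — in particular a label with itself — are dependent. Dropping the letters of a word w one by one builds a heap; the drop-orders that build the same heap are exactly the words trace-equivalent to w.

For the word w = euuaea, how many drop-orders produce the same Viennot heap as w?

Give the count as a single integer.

drop 0:e onto floor
drop 1:u onto {0:e}
drop 2:u onto {1:u}
drop 3:a onto {2:u}
drop 4:e onto {2:u}
drop 5:a onto {3:a}
ground layer = {0:e}
drop-orders for the pieces not yet dropped (sum over which currently-grounded one goes next):
  1 to go: {4} 1  {5} 1
  2 to go: {3,5} 1  {4,5} 2
  3 to go: {3,4,5} 3
  4 to go: {2,3,4,5} 3
  if 0:e drops first: 3 orders

3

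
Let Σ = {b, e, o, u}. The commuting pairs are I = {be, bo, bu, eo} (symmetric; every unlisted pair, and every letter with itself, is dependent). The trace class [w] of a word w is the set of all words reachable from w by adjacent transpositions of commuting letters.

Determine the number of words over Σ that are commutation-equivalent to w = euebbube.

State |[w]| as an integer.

56

#0=e has no predecessor
#1=u depends on [0:e]
#2=e depends on [1:u]
#3=b has no predecessor
#4=b depends on [3:b]
#5=u depends on [2:e]
#6=b depends on [4:b]
#7=e depends on [5:u]
sources: [0:e, 3:b]
N(rest) = Σ N(rest − s) over sources s of rest; N(one piece) = 1:
  size 1 → [6]=1  [7]=1
  size 2 → [4,6]=1  [5,7]=1  [6,7]=2
  size 3 → [2,5,7]=1  [3,4,6]=1  [4,6,7]=3  [5,6,7]=3
  size 4 → [1,2,5,7]=1  [2,5,6,7]=4  [3,4,6,7]=4  [4,5,6,7]=6
  size 5 → [0,1,2,5,7]=1  [1,2,5,6,7]=5  [2,4,5,6,7]=10  [3,4,5,6,7]=10
  size 6 → [0,1,2,5,6,7]=6  [1,2,4,5,6,7]=15  [2,3,4,5,6,7]=20
  first=0(e) contributes 35
  first=3(b) contributes 21
|[w]| = 56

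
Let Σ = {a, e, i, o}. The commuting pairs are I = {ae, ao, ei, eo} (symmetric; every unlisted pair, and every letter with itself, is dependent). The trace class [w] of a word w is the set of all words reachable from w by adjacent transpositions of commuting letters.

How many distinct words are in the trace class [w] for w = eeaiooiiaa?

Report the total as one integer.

drop 0:e onto floor
drop 1:e onto {0:e}
drop 2:a onto floor
drop 3:i onto {2:a}
drop 4:o onto {3:i}
drop 5:o onto {4:o}
drop 6:i onto {5:o}
drop 7:i onto {6:i}
drop 8:a onto {7:i}
drop 9:a onto {8:a}
ground layer = {0:e, 2:a}
drop-orders for the pieces not yet dropped (sum over which currently-grounded one goes next):
  1 to go: {1} 1  {9} 1
  2 to go: {0,1} 1  {1,9} 2  {8,9} 1
  3 to go: {0,1,9} 3  {1,8,9} 3  {7,8,9} 1
  4 to go: {0,1,8,9} 6  {1,7,8,9} 4  {6,7,8,9} 1
  5 to go: {0,1,7,8,9} 10  {1,6,7,8,9} 5  {5,6,7,8,9} 1
  6 to go: {0,1,6,7,8,9} 15  {1,5,6,7,8,9} 6  {4,5,6,7,8,9} 1
  7 to go: {0,1,5,6,7,8,9} 21  {1,4,5,6,7,8,9} 7  {3,4,5,6,7,8,9} 1
  8 to go: {0,1,4,5,6,7,8,9} 28  {1,3,4,5,6,7,8,9} 8  {2,3,4,5,6,7,8,9} 1
  if 0:e drops first: 9 orders
  if 2:a drops first: 36 orders
heap linearizations: 45

45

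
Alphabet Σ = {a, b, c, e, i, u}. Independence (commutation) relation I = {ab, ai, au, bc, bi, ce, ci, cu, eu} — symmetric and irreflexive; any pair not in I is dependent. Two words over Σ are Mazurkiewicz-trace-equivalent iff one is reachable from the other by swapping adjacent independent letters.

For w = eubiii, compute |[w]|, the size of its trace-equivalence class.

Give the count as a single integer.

8

#0=e has no predecessor
#1=u has no predecessor
#2=b depends on [0:e, 1:u]
#3=i depends on [0:e, 1:u]
#4=i depends on [3:i]
#5=i depends on [4:i]
sources: [0:e, 1:u]
N(rest) = Σ N(rest − s) over sources s of rest; N(one piece) = 1:
  size 1 → [2]=1  [5]=1
  size 2 → [2,5]=2  [4,5]=1
  size 3 → [2,4,5]=3  [3,4,5]=1
  size 4 → [2,3,4,5]=4
  first=0(e) contributes 4
  first=1(u) contributes 4
|[w]| = 8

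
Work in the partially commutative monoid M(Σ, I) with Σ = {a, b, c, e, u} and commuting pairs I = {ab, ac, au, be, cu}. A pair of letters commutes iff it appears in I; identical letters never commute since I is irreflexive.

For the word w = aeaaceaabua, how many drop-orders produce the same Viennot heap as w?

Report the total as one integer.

54

0(a) covers ∅
1(e) covers 0:a
2(a) covers 1:e
3(a) covers 2:a
4(c) covers 1:e
5(e) covers 3:a, 4:c
6(a) covers 5:e
7(a) covers 6:a
8(b) covers 4:c
9(u) covers 5:e, 8:b
10(a) covers 7:a
floor of heap: 0:a
completions by unplaced set U, small U first (add the entries for U minus each lowest piece of U):
  |U|=1: {9}:1  {10}:1
  |U|=2: {7,10}:1  {8,9}:1  {9,10}:2
  |U|=3: {6,7,10}:1  {7,9,10}:3  {8,9,10}:3
  |U|=4: {6,7,9,10}:4  {7,8,9,10}:6
  |U|=5: {5,6,7,9,10}:4  {6,7,8,9,10}:10
  |U|=6: {3,5,6,7,9,10}:4  {5,6,7,8,9,10}:14
  |U|=7: {2,3,5,6,7,9,10}:4  {3,5,6,7,8,9,10}:18  {4,5,6,7,8,9,10}:14
  |U|=8: {2,3,5,6,7,8,9,10}:22  {3,4,5,6,7,8,9,10}:32
  |U|=9: {2,3,4,5,6,7,8,9,10}:54
  start at 0(a): 54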